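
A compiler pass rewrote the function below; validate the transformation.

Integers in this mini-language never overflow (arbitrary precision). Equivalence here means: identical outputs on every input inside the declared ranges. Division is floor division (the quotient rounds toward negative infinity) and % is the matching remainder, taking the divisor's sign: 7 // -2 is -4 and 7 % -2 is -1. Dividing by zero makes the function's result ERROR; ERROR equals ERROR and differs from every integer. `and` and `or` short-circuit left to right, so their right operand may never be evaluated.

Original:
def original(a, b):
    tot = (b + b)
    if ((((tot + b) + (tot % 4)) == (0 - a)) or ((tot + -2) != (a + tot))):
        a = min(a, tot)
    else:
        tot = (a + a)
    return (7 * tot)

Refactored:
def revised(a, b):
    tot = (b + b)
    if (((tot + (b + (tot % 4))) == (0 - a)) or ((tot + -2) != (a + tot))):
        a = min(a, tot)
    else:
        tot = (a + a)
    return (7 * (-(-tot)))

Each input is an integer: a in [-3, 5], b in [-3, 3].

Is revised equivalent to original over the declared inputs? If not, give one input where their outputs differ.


Reading the diff, among the changes: same computation, different form.
Tracing a=3, b=-3: original: tot=-6, then ((((tot + b) + (tot % 4)) == (0 - a)) or ((tot + -2) != (a + tot))) is true, then a=-6, then returns -42 | revised: tot=-6, then (((tot + (b + (tot % 4))) == (0 - a)) or ((tot + -2) != (a + tot))) is true, then a=-6, then returns -42 — matching result -42.
Every one of the 63 inputs gives matching results.
verdict: equivalent


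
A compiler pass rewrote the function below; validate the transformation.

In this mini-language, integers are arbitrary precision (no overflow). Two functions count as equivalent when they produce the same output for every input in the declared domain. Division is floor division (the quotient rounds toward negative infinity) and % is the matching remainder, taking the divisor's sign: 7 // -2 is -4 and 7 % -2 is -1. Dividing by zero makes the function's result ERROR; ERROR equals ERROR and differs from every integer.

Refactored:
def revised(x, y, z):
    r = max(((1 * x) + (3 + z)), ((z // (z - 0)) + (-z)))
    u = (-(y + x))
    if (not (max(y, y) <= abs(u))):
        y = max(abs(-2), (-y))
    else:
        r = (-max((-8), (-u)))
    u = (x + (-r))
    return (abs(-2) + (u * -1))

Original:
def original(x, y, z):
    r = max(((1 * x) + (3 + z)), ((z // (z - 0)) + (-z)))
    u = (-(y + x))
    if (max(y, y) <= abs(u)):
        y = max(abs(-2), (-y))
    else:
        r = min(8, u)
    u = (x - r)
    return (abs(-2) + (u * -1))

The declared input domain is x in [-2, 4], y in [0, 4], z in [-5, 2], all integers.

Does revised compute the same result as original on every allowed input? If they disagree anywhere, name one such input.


Try x=-2, y=0, z=-5.
original: r becomes 6; next u becomes 2; next (max(y, y) <= abs(u)) evaluates to true; next y becomes 2; next u becomes -8; next final value 10
revised: r becomes 6; next u becomes 2; next (not (max(y, y) <= abs(u))) evaluates to false; next r becomes 2; next u becomes -4; next final value 6
10 vs 6 — the two versions disagree here.
verdict: not equivalent; witness: x=-2, y=0, z=-5


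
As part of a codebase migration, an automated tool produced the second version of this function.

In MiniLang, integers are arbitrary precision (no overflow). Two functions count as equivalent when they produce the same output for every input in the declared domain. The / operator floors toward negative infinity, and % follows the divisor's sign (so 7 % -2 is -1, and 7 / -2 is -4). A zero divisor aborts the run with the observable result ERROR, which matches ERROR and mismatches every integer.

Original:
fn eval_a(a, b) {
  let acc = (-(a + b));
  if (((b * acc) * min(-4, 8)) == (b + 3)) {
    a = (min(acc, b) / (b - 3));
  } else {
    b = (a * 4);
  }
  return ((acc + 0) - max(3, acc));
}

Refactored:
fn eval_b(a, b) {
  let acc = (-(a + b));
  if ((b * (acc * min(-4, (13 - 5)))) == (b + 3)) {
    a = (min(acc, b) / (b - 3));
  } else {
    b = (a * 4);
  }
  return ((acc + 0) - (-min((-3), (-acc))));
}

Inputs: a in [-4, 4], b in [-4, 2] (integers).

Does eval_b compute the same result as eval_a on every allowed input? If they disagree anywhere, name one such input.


Differences: arithmetic usage differs; and constant usage differs; and min/max/abs usage differs — yet all 63 inputs agree.
verdict: equivalent


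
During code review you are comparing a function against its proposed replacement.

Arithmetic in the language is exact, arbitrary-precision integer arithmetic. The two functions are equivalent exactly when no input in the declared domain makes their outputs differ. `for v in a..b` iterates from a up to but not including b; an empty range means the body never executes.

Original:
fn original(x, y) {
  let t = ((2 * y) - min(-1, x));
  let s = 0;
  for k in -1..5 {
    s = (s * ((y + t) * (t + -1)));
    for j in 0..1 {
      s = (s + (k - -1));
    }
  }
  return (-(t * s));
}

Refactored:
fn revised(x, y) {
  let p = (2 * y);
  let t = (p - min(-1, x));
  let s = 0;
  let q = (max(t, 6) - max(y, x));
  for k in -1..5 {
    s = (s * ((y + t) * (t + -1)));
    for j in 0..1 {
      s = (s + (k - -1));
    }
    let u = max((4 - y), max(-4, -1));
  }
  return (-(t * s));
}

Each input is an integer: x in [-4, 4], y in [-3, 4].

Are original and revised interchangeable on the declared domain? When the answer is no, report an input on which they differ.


A substantive addition is an assignment to `q` whose value nothing reads; no result depends on it.
As a probe, take x=1, y=3: original runs t := 7 | s := 0 | iter k=-1: | s := 0 | iter j=0: | s := 0 | iter k=0: | s := 0 | iter j=0: | s := 1 | iter k=1: | s := 60 | iter j=0: | s := 62 | iter k=2: | s := 3720 | iter j=0: | s := 3723 | iter k=3: | s := 223380 | iter j=0: | s := 223384 | iter k=4: | s := 13403040 | iter j=0: | s := 13403045 | result -93821315; revised runs p := 6 | t := 7 | s := 0 | q := 4 | iter k=-1: | s := 0 | iter j=0: | s := 0 | u := 1 | iter k=0: | s := 0 | iter j=0: | s := 1 | u := 1 | iter k=1: | s := 60 | iter j=0: | s := 62 | u := 1 | iter k=2: | s := 3720 | iter j=0: | s := 3723 | u := 1 | iter k=3: | s := 223380 | iter j=0: | s := 223384 | u := 1 | iter k=4: | s := 13403040 | iter j=0: | s := 13403045 | u := 1 | result -93821315; both end at -93821315.
Checked all 72 inputs in the declared domain: the outputs agree on every one.
verdict: equivalent


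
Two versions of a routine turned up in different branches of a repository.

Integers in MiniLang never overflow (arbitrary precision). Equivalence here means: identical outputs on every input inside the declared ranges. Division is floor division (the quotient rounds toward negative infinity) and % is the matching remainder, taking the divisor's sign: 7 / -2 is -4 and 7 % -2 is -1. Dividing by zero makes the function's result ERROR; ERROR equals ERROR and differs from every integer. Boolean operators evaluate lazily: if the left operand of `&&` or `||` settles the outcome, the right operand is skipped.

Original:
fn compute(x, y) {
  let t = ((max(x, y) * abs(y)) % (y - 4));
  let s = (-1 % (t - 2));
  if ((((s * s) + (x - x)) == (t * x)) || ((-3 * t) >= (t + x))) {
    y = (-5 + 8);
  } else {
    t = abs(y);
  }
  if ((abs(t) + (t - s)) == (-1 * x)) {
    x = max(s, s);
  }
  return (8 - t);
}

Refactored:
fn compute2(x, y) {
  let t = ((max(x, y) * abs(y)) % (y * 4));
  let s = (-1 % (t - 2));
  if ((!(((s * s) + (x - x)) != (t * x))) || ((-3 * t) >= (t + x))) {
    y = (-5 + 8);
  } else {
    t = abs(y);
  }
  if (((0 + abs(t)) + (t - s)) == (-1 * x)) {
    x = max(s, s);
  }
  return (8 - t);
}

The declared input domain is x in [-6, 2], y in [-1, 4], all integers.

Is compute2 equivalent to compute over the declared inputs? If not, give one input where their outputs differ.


The rewrite breaks on x=-6, y=0, where the results are 8 and ERROR.
compute: t becomes 0; next s becomes -1; next ((((s * s) + (x - x)) == (t * x)) || ((-3 * t) >= (t + x))) evaluates to true; next y becomes 3; next ((abs(t) + (t - s)) == (-1 * x)) evaluates to false; next final value 8
compute2: hits division by zero so the output is ERROR
verdict: not equivalent; witness: x=-6, y=0


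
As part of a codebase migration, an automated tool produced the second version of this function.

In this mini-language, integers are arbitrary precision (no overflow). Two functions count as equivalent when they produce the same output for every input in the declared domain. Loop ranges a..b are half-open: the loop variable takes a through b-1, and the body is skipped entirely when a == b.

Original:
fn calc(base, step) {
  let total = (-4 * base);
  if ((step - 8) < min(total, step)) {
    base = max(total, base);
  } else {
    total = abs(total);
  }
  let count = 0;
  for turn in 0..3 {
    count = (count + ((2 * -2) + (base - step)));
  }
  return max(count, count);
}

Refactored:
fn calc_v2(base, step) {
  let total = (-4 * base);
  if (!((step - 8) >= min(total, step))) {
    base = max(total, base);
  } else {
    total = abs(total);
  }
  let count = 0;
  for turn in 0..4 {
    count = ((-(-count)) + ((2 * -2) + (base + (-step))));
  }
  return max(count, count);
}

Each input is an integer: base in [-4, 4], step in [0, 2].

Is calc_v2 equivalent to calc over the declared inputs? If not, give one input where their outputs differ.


These are not equivalent — on base=-4, step=0 the outputs split (36 vs 48).
calc: total := 16 | ((step - 8) < min(total, step)): true | base := 16 | count := 0 | iter turn=0: | count := 12 | iter turn=1: | count := 24 | iter turn=2: | count := 36 | result 36
calc_v2: total := 16 | (!((step - 8) >= min(total, step))): true | base := 16 | count := 0 | iter turn=0: | count := 12 | iter turn=1: | count := 24 | iter turn=2: | count := 36 | iter turn=3: | count := 48 | result 48
verdict: not equivalent; witness: base=-4, step=0


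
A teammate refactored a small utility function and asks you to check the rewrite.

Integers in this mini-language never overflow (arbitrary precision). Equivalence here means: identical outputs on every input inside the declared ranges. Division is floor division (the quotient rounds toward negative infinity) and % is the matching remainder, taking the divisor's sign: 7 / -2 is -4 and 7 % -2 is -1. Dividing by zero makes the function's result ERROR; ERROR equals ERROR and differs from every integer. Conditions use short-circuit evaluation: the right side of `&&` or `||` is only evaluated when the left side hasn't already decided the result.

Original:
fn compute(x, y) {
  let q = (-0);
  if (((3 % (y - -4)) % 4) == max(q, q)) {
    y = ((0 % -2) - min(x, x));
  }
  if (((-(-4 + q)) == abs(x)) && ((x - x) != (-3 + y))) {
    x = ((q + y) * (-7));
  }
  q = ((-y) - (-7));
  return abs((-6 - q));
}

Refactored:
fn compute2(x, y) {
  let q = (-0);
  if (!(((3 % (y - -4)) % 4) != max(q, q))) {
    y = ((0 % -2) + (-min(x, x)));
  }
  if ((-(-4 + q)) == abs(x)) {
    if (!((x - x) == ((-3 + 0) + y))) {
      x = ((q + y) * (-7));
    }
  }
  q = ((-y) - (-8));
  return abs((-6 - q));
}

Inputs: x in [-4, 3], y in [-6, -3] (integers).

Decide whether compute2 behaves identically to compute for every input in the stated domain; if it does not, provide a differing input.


These are not equivalent — on x=-4, y=-6 the outputs split (19 vs 20).
compute: q becomes 0; next (((3 % (y - -4)) % 4) == max(q, q)) evaluates to false; next (((-(-4 + q)) == abs(x)) && ((x - x) != (-3 + y))) evaluates to true; next x becomes 42; next q becomes 13; next final value 19
compute2: q becomes 0; next (!(((3 % (y - -4)) % 4) != max(q, q))) evaluates to false; next ((-(-4 + q)) == abs(x)) evaluates to true; next (!((x - x) == ((-3 + 0) + y))) evaluates to true; next x becomes 42; next q becomes 14; next final value 20
verdict: not equivalent; witness: x=-4, y=-6


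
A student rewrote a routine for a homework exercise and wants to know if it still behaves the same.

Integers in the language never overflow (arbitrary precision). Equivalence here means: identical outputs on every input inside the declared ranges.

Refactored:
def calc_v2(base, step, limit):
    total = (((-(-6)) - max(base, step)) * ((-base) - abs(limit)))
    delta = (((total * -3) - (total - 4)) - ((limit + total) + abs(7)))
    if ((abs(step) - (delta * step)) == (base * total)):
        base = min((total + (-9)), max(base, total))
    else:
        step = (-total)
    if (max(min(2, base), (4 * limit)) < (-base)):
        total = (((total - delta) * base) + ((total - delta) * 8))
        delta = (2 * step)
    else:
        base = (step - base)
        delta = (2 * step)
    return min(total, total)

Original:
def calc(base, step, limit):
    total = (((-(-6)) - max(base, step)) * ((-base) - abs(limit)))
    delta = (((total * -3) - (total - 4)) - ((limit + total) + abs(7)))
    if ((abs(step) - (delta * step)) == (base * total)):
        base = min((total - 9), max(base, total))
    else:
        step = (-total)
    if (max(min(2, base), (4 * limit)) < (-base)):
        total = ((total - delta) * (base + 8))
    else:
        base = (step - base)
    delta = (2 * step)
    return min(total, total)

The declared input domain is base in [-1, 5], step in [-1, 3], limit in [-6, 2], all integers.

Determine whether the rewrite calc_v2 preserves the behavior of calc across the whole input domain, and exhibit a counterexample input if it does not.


Comparing the listings, the differences include: constant usage differs; arithmetic usage differs; statement counts differ.
As a probe, take base=2, step=-1, limit=2: calc runs total = -16; delta = 75; ((abs(step) - (delta * step)) == (base * total)) -> false; step = 16; (max(min(2, base), (4 * limit)) < (-base)) -> false; base = 14; delta = 32; return -16; calc_v2 runs total = -16; delta = 75; ((abs(step) - (delta * step)) == (base * total)) -> false; step = 16; (max(min(2, base), (4 * limit)) < (-base)) -> false; base = 14; delta = 32; return -16; both end at -16.
Sweeping the whole domain (315 inputs) finds no disagreement.
verdict: equivalent


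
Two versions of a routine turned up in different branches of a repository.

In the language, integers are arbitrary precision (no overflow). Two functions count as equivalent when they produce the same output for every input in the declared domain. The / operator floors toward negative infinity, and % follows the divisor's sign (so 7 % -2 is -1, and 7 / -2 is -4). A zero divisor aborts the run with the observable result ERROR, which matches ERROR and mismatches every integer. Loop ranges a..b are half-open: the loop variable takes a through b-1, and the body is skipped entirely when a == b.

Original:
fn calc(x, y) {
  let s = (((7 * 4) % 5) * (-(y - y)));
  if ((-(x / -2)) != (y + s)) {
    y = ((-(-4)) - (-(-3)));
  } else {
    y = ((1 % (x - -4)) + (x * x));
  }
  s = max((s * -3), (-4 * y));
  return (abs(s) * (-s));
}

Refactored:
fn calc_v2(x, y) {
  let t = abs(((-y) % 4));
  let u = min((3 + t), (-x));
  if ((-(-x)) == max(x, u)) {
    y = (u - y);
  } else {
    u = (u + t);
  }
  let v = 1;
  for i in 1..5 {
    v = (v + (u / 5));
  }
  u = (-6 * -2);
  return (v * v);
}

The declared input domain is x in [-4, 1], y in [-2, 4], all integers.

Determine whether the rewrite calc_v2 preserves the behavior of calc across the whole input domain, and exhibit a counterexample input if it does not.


x=-4, y=-2 yields ERROR from calc but 25 from calc_v2.
verdict: not equivalent; witness: x=-4, y=-2


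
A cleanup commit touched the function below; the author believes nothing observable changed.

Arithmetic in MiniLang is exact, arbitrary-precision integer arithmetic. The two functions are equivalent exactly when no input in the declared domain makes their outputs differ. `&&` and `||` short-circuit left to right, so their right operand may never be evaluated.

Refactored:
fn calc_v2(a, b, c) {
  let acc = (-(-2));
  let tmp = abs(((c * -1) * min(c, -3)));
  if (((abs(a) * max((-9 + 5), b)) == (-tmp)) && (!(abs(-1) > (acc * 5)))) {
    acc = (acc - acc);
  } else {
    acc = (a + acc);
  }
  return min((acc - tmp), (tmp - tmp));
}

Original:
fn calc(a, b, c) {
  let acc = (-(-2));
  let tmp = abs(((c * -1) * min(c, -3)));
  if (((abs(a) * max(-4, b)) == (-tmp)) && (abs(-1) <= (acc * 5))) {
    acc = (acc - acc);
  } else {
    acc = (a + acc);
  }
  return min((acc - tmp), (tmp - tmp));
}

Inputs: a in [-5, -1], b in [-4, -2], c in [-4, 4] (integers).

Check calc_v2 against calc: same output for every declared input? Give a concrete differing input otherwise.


Reading the diff, among the changes: comparison usage differs, constant usage differs, arithmetic usage differs, boolean connective usage differs.
As a probe, take a=-3, b=-2, c=2: calc runs acc=2, then tmp=6, then (((abs(a) * max(-4, b)) == (-tmp)) && (abs(-1) <= (acc * 5))) is true, then acc=0, then returns -6; calc_v2 runs acc=2, then tmp=6, then (((abs(a) * max((-9 + 5), b)) == (-tmp)) && (!(abs(-1) > (acc * 5)))) is true, then acc=0, then returns -6; both end at -6.
Checked all 135 inputs in the declared domain: the outputs agree on every one.
verdict: equivalent


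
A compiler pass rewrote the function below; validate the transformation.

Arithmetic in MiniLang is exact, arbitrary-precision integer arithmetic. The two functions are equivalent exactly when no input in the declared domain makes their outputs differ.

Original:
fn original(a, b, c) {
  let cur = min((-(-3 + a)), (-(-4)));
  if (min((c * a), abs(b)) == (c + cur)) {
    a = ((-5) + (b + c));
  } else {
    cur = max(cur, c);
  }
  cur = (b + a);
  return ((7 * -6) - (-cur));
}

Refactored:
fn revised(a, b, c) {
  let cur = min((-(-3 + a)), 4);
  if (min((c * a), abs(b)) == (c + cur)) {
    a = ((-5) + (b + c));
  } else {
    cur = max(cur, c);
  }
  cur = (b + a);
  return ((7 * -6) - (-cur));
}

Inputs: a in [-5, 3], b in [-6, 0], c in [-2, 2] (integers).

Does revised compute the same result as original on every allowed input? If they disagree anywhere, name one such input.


This is a faithful refactor — same computation, different form, but the computed results match everywhere.
One worked example (a=-2, b=0, c=1) — original: cur = 4; (min((c * a), abs(b)) == (c + cur)) -> false; cur = 4; cur = -2; return -44; revised: cur = 4; (min((c * a), abs(b)) == (c + cur)) -> false; cur = 4; cur = -2; return -44; agreement on -44.
Every one of the 315 inputs gives matching results.
verdict: equivalent


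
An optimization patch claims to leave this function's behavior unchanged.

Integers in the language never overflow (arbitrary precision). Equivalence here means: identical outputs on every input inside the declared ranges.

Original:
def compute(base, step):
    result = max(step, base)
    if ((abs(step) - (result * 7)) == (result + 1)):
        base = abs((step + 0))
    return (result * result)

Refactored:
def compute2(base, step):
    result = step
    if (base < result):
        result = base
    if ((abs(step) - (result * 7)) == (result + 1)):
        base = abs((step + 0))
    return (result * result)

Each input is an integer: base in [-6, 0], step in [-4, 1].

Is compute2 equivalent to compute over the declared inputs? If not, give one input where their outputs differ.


Consider the input base=-6, step=-4.
compute: result becomes -4; next ((abs(step) - (result * 7)) == (result + 1)) evaluates to false; next final value 16
compute2: result becomes -4; next (base < result) evaluates to true; next result becomes -6; next ((abs(step) - (result * 7)) == (result + 1)) evaluates to false; next final value 36
16 != 36, so the rewrite changes behavior.
verdict: not equivalent; witness: base=-6, step=-4


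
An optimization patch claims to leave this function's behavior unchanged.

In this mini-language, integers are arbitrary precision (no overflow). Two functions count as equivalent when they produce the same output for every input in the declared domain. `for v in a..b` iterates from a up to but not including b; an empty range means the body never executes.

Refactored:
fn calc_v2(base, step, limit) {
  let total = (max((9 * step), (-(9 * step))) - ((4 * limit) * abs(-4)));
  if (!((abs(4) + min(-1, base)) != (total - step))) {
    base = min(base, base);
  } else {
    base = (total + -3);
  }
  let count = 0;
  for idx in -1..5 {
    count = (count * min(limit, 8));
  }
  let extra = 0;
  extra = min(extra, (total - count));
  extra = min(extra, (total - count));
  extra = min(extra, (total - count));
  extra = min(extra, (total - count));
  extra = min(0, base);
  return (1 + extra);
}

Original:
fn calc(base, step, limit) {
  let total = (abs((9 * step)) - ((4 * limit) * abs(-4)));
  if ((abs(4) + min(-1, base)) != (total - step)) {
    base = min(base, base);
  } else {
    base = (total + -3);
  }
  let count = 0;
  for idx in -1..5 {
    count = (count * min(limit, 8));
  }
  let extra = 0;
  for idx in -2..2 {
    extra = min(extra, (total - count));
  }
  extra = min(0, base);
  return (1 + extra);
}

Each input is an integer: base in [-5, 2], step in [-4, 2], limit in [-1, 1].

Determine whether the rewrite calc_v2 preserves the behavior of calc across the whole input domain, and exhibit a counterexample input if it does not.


Take base=-5, step=-4, limit=-1.
calc: total=52, then ((abs(4) + min(-1, base)) != (total - step)) is true, then base=-5, then count=0, then (idx=-1), then count=0, then (idx=0), then count=0, then (idx=1), then count=0, then (idx=2), then count=0, then (idx=3), then count=0, then (idx=4), then count=0, then extra=0, then (idx=-2), then extra=0, then (idx=-1), then extra=0, then (idx=0), then extra=0, then (idx=1), then extra=0, then extra=-5, then returns -4
calc_v2: total=52, then (!((abs(4) + min(-1, base)) != (total - step))) is false, then base=49, then count=0, then (idx=-1), then count=0, then (idx=0), then count=0, then (idx=1), then count=0, then (idx=2), then count=0, then (idx=3), then count=0, then (idx=4), then count=0, then extra=0, then extra=0, then extra=0, then extra=0, then extra=0, then extra=0, then returns 1
-4 != 1, so the rewrite changes behavior.
verdict: not equivalent; witness: base=-5, step=-4, limit=-1


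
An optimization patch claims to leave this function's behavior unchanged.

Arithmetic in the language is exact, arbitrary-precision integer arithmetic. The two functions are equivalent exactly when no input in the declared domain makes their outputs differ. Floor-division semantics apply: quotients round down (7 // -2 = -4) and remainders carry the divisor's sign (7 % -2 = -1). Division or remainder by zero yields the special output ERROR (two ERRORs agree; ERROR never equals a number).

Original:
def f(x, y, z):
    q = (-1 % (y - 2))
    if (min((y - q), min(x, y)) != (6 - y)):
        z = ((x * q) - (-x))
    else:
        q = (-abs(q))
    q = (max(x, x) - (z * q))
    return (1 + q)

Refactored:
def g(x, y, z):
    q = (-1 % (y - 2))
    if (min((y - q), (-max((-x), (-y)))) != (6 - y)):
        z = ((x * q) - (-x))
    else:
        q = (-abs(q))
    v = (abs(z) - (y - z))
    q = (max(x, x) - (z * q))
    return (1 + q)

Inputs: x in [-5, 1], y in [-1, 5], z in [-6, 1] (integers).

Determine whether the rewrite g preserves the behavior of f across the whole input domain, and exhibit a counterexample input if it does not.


Reading the diff, among the changes: local variable names differ, min/max/abs usage differs, arithmetic usage differs, statement counts differ.
As a probe, take x=1, y=0, z=-5: f runs q becomes -1; next (min((y - q), min(x, y)) != (6 - y)) evaluates to true; next z becomes 0; next q becomes 1; next final value 2; g runs q becomes -1; next (min((y - q), (-max((-x), (-y)))) != (6 - y)) evaluates to true; next z becomes 0; next v becomes 0; next q becomes 1; next final value 2; both end at 2.
Every one of the 392 inputs gives matching results.
verdict: equivalent


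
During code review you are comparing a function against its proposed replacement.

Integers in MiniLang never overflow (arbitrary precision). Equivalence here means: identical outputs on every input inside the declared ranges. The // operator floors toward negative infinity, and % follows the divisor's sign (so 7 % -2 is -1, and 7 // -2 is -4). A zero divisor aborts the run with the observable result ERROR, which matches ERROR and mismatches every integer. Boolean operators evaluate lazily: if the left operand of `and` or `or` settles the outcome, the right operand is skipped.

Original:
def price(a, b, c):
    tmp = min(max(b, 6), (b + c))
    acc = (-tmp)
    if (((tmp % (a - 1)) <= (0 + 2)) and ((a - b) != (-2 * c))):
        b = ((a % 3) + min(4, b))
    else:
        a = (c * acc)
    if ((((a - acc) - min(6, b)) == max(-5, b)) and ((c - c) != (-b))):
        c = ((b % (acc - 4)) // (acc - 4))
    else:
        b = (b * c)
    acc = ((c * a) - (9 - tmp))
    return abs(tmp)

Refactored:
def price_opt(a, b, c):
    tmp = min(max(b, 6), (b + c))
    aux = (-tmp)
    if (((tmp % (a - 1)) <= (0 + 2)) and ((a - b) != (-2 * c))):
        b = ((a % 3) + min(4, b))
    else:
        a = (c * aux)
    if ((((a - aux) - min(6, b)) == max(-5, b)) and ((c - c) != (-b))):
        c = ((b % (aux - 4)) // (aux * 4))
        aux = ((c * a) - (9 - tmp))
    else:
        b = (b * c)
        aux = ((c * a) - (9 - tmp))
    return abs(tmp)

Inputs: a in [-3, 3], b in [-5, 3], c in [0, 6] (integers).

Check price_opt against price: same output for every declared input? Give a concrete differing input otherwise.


On input a=-2, b=-2, c=2, price returns 0 while price_opt returns ERROR.
verdict: not equivalent; witness: a=-2, b=-2, c=2


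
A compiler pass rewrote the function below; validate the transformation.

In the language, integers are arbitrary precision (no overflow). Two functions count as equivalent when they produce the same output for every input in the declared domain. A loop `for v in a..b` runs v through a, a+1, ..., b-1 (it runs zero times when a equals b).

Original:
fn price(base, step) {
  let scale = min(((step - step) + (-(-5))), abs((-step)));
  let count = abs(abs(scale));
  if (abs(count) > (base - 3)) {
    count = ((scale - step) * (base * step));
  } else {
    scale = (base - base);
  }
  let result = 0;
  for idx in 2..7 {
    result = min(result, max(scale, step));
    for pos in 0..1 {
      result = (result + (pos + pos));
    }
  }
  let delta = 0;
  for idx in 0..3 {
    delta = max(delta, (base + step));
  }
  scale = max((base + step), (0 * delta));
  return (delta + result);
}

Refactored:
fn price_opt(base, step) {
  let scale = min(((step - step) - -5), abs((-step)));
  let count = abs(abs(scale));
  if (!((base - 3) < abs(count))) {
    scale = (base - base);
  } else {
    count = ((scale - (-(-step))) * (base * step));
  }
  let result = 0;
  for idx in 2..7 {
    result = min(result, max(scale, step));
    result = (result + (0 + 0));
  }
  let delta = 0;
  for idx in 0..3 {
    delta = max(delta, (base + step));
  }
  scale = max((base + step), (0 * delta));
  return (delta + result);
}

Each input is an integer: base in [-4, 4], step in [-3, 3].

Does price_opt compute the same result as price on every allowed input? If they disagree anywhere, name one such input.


Reading the diff, among the changes: constant usage differs; and arithmetic usage differs; and comparison usage differs; and loop structure differs; and statement counts differ; and boolean connective usage differs; and local variable names differ.
Tracing base=-1, step=-2: price: scale := 2 | count := 2 | (abs(count) > (base - 3)): true | count := 8 | result := 0 | iter idx=2: | result := 0 | iter pos=0: | result := 0 | iter idx=3: | result := 0 | iter pos=0: | result := 0 | iter idx=4: | result := 0 | iter pos=0: | result := 0 | iter idx=5: | result := 0 | iter pos=0: | result := 0 | iter idx=6: | result := 0 | iter pos=0: | result := 0 | delta := 0 | iter idx=0: | delta := 0 | iter idx=1: | delta := 0 | iter idx=2: | delta := 0 | scale := 0 | result 0 | price_opt: scale := 2 | count := 2 | (!((base - 3) < abs(count))): false | count := 8 | result := 0 | iter idx=2: | result := 0 | result := 0 | iter idx=3: | result := 0 | result := 0 | iter idx=4: | result := 0 | result := 0 | iter idx=5: | result := 0 | result := 0 | iter idx=6: | result := 0 | result := 0 | delta := 0 | iter idx=0: | delta := 0 | iter idx=1: | delta := 0 | iter idx=2: | delta := 0 | scale := 0 | result 0 — matching result 0.
Every one of the 63 inputs gives matching results.
verdict: equivalent


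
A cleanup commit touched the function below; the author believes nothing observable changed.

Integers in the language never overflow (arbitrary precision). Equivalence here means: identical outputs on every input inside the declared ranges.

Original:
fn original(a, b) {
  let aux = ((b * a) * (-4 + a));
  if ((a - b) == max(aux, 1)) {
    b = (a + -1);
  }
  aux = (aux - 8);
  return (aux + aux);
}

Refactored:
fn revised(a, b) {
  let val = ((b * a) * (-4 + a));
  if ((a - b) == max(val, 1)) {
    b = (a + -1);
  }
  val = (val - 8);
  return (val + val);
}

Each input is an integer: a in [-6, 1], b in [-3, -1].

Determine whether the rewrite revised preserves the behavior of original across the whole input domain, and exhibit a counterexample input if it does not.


Changes here: local variable names differ; the full 24-point sweep finds no disagreement.
verdict: equivalent


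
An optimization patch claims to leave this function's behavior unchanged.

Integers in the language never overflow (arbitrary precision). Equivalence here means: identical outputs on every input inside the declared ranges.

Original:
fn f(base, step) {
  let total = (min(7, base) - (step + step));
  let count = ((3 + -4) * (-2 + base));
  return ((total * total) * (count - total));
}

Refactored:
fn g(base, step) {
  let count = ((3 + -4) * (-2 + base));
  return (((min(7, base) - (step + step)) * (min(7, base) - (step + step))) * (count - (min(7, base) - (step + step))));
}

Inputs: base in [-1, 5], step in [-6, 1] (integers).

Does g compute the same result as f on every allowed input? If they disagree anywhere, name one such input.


Reading the diff, among the changes: arithmetic usage differs; and statement counts differ; and constant usage differs; and min/max/abs usage differs; and local variable names differ.
As a probe, take base=0, step=0: f runs total := 0 | count := 2 | result 0; g runs count := 2 | result 0; both end at 0.
Checked all 56 inputs in the declared domain: the outputs agree on every one.
verdict: equivalent


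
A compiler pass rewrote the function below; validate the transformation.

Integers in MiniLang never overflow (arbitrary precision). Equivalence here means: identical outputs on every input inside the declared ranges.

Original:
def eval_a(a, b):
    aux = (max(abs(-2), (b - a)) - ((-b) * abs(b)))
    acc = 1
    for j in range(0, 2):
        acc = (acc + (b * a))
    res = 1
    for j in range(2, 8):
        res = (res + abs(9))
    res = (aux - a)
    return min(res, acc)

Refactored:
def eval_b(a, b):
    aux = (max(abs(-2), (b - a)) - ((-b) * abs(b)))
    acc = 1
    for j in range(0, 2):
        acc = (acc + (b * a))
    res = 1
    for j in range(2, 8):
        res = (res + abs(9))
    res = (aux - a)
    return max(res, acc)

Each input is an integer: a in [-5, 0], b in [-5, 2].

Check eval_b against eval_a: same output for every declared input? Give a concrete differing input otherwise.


Evaluate both at a=-5, b=-5.
eval_a: aux=-23, then acc=1, then (j=0), then acc=26, then (j=1), then acc=51, then res=1, then (j=2), then res=10, then (j=3), then res=19, then (j=4), then res=28, then (j=5), then res=37, then (j=6), then res=46, then (j=7), then res=55, then res=-18, then returns -18
eval_b: aux=-23, then acc=1, then (j=0), then acc=26, then (j=1), then acc=51, then res=1, then (j=2), then res=10, then (j=3), then res=19, then (j=4), then res=28, then (j=5), then res=37, then (j=6), then res=46, then (j=7), then res=55, then res=-18, then returns 51
-18 and 51 differ, so these are not the same function on this domain.
verdict: not equivalent; witness: a=-5, b=-5


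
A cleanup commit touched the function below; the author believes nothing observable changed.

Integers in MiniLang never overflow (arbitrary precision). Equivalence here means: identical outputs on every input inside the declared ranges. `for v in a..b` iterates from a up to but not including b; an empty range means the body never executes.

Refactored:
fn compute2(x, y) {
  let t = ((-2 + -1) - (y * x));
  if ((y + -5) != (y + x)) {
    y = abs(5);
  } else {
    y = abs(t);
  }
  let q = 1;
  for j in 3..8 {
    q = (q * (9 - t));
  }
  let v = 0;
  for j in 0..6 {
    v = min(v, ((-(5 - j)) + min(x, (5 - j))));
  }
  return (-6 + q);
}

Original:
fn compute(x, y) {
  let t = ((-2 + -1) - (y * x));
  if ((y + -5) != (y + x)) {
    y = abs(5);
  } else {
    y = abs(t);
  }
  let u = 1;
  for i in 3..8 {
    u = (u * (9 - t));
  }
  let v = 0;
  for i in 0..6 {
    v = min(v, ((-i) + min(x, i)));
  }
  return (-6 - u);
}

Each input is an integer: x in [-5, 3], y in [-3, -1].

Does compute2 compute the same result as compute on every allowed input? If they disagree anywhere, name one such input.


Try x=-5, y=-3.
compute: t = -18; ((y + -5) != (y + x)) -> false; y = 18; u = 1; [i=3]; u = 27; [i=4]; u = 729; [i=5]; u = 19683; [i=6]; u = 531441; [i=7]; u = 14348907; v = 0; [i=0]; v = -5; [i=1]; v = -6; [i=2]; v = -7; [i=3]; v = -8; [i=4]; v = -9; [i=5]; v = -10; return -14348913
compute2: t = -18; ((y + -5) != (y + x)) -> false; y = 18; q = 1; [j=3]; q = 27; [j=4]; q = 729; [j=5]; q = 19683; [j=6]; q = 531441; [j=7]; q = 14348907; v = 0; [j=0]; v = -10; [j=1]; v = -10; [j=2]; v = -10; [j=3]; v = -10; [j=4]; v = -10; [j=5]; v = -10; return 14348901
-14348913 and 14348901 differ, so these are not the same function on this domain.
verdict: not equivalent; witness: x=-5, y=-3


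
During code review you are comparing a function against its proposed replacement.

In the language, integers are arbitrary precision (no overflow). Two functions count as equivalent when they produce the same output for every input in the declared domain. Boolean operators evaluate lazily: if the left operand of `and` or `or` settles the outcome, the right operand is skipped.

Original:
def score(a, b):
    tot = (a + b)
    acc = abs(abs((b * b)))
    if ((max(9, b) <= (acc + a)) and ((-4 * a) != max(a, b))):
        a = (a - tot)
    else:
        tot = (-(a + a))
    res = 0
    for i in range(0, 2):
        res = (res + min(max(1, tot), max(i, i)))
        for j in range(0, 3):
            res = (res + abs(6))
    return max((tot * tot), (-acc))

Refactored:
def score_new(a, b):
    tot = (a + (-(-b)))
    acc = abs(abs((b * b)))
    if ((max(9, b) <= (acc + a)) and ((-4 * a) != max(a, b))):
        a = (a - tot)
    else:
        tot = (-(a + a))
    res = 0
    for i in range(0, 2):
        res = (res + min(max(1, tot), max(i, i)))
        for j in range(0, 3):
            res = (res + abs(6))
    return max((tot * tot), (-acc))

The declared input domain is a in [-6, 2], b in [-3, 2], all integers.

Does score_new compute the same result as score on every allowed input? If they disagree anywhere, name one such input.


The two are interchangeable: same computation, different form, and every declared input agrees.
One worked example (a=-2, b=1) — score: tot = -1; acc = 1; ((max(9, b) <= (acc + a)) and ((-4 * a) != max(a, b))) -> false; tot = 4; res = 0; [i=0]; res = 0; [j=0]; res = 6; [j=1]; res = 12; [j=2]; res = 18; [i=1]; res = 19; [j=0]; res = 25; [j=1]; res = 31; [j=2]; res = 37; return 16; score_new: tot = -1; acc = 1; ((max(9, b) <= (acc + a)) and ((-4 * a) != max(a, b))) -> false; tot = 4; res = 0; [i=0]; res = 0; [j=0]; res = 6; [j=1]; res = 12; [j=2]; res = 18; [i=1]; res = 19; [j=0]; res = 25; [j=1]; res = 31; [j=2]; res = 37; return 16; agreement on 16.
Every one of the 54 inputs gives matching results.
verdict: equivalent


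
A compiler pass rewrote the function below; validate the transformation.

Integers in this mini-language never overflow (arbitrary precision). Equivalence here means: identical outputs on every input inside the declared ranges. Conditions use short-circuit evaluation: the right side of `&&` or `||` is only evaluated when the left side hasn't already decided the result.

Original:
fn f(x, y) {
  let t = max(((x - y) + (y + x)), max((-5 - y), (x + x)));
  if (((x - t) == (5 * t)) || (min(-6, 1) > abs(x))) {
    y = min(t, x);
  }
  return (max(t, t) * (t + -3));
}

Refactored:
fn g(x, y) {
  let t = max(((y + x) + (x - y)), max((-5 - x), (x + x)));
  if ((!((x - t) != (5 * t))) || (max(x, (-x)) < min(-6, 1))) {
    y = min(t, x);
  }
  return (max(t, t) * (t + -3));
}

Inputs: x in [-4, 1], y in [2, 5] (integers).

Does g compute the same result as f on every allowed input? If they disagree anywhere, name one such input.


Input x=-4, y=2: 70 from f versus 4 from g.
verdict: not equivalent; witness: x=-4, y=2


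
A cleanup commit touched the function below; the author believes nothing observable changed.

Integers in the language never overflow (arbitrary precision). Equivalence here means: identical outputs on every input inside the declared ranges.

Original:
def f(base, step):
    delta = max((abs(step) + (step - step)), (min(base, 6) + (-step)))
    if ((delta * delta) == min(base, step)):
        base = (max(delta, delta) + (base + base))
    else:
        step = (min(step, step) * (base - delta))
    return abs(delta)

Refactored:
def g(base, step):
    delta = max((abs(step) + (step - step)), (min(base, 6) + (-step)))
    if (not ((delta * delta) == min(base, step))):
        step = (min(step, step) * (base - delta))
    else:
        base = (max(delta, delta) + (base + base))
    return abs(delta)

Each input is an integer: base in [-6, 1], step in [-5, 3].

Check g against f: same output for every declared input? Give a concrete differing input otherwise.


Changes here: boolean connective usage differs; the full 72-point sweep finds no disagreement.
verdict: equivalent


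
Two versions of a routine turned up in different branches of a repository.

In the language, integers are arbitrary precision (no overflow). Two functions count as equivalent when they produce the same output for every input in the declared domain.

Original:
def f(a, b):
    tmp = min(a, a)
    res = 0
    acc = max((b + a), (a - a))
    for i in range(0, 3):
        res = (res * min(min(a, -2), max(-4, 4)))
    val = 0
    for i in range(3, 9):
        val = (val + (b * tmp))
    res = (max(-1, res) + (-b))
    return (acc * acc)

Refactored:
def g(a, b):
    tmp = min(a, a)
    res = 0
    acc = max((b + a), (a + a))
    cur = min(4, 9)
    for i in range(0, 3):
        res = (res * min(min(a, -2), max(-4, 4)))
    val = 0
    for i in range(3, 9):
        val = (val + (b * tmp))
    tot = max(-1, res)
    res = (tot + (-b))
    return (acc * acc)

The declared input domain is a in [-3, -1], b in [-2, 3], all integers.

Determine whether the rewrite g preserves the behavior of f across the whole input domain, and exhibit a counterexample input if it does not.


Consider the input a=-3, b=-2.
f: tmp=-3, then res=0, then acc=0, then (i=0), then res=0, then (i=1), then res=0, then (i=2), then res=0, then val=0, then (i=3), then val=6, then (i=4), then val=12, then (i=5), then val=18, then (i=6), then val=24, then (i=7), then val=30, then (i=8), then val=36, then res=2, then returns 0
g: tmp=-3, then res=0, then acc=-5, then cur=4, then (i=0), then res=0, then (i=1), then res=0, then (i=2), then res=0, then val=0, then (i=3), then val=6, then (i=4), then val=12, then (i=5), then val=18, then (i=6), then val=24, then (i=7), then val=30, then (i=8), then val=36, then tot=0, then res=2, then returns 25
0 and 25 differ, so these are not the same function on this domain.
verdict: not equivalent; witness: a=-3, b=-2


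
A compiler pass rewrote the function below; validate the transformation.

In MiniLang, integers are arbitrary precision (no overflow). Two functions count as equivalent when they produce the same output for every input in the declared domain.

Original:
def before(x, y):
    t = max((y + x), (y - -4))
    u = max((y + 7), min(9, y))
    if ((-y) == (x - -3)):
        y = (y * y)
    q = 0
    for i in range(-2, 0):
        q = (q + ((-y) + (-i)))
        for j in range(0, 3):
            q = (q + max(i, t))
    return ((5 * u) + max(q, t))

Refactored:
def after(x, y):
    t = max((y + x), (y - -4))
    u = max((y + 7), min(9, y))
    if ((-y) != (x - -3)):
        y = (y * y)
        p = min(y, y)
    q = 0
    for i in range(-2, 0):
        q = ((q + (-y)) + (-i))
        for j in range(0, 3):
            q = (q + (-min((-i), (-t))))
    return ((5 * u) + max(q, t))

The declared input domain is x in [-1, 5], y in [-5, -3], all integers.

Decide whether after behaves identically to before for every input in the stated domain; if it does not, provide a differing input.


Consider the input x=-1, y=-5.
before: t := -1 | u := 2 | ((-y) == (x - -3)): false | q := 0 | iter i=-2: | q := 7 | iter j=0: | q := 6 | iter j=1: | q := 5 | iter j=2: | q := 4 | iter i=-1: | q := 10 | iter j=0: | q := 9 | iter j=1: | q := 8 | iter j=2: | q := 7 | result 17
after: t := -1 | u := 2 | ((-y) != (x - -3)): true | y := 25 | p := 25 | q := 0 | iter i=-2: | q := -23 | iter j=0: | q := -24 | iter j=1: | q := -25 | iter j=2: | q := -26 | iter i=-1: | q := -50 | iter j=0: | q := -51 | iter j=1: | q := -52 | iter j=2: | q := -53 | result 9
17 and 9 differ, so these are not the same function on this domain.
verdict: not equivalent; witness: x=-1, y=-5
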